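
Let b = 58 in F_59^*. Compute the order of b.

2

The order of 58 must divide p − 1 = 58 = 2 · 29.
Divisors: 1, 2, 29, 58.
Check each in increasing order: 58^1 ≡ 58;  58^2 ≡ 1.
Smallest exponent giving 1 is 2.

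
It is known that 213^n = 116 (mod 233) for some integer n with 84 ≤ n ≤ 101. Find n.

100

Compute 213^84 mod 233 = 58, then multiply by 213 repeatedly:
  213^84=58  213^85=5  213^86=133  213^87=136  213^88=76
  213^89=111  213^90=110  213^91=130  213^92=196  213^93=41
  213^94=112  213^95=90  213^96=64  213^97=118  213^98=203
  213^99=134  213^100=116
Found 116 at exponent 100.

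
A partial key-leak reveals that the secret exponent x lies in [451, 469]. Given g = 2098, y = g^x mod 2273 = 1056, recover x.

454

Compute 2098^451 mod 2273 = 940, then multiply by 2098 repeatedly:
  2098^451=940  2098^452=1429  2098^453=2228  2098^454=1056
Found 1056 at exponent 454.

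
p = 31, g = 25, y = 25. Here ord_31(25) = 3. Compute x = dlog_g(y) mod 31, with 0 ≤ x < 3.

Successive powers of 25 modulo 31:
  25^0=1  25^1=25
So 25^1 ≡ 25 (mod 31), giving x = 1.

1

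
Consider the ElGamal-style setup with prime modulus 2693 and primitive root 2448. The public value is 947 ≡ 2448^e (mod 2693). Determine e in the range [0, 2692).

Baby-step giant-step with m = ceil(sqrt(2692)) = 52.
Baby table (2448^j mod 2693 for j=0..51):
  0:1  1:2448  2:779  3:348  4:916  5:1792  6:2612  7:994
  8:1533  9:1435  10:1208  11:270  12:1175  13:276  14:2398  15:2257
  16:1793  17:2367  18:1773  19:1881  20:2351  21:307  22:189  23:2169
  24:1809  25:1140  26:772  27:2063  28:849  29:2049  30:1586  31:1915
  32:2100  33:2556  34:1249  35:997  36:798  37:1079  38:2252  39:325
  40:1165  41:33  42:2687  43:1470  44:712  45:605  46:2583  47:20
  48:486  49:2115  50:1574  51:2162
Giant step factor: 2448^(-52) ≡ 956 (mod 2693).
Scan 947·956^i mod 2693 for i = 0, 1, …:
  i=0: 947   i=1: 484   i=2: 2201   i=3: 923
  i=4: 1777   i=5: 2222   i=6: 2148   i=7: 1422
  i=8: 2160   i=9: 2122     …   i=28: 1889
  i=29: 1574
Match at i=29, j=50: e = 29·52 + 50 = 1558.

1558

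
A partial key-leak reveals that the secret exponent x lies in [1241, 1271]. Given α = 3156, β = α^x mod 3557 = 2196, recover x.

1242

Compute 3156^1241 mod 3557 = 988, then multiply by 3156 repeatedly:
  3156^1241=988  3156^1242=2196
Found 2196 at exponent 1242.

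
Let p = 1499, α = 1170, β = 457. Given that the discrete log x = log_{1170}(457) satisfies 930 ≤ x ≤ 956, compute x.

944

Compute 1170^930 mod 1499 = 1055, then multiply by 1170 repeatedly:
  1170^930=1055  1170^931=673  1170^932=435  1170^933=789  1170^934=1245
  1170^935=1121  1170^936=1444  1170^937=107  1170^938=773  1170^939=513
  1170^940=610  1170^941=176  1170^942=557  1170^943=1124  1170^944=457
Found 457 at exponent 944.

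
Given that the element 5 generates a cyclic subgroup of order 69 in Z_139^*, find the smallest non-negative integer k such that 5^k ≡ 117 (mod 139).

37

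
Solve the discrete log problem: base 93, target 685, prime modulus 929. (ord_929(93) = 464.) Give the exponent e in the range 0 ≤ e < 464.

225

Baby-step giant-step with m = ceil(sqrt(464)) = 22.
Baby table (93^j mod 929 for j=0..21):
  0:1  1:93  2:288  3:772  4:263  5:305  6:495  7:514
  8:423  9:321  10:125  11:477  12:698  13:813  14:360  15:36
  16:561  17:149  18:851  19:178  20:761  21:169
Giant step factor: 93^(-22) ≡ 110 (mod 929).
Scan 685·110^i mod 929 for i = 0, 1, …:
  i=0: 685   i=1: 101   i=2: 891   i=3: 465
  i=4: 55   i=5: 476   i=6: 336   i=7: 729
  i=8: 296   i=9: 45   i=10: 305
Match at i=10, j=5: e = 10·22 + 5 = 225.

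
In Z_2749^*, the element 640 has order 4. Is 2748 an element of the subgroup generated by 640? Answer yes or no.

yes

⟨640⟩ has order 4; its elements mod 2749 are {1, 640, 2109, 2748}.
2748 is in this set.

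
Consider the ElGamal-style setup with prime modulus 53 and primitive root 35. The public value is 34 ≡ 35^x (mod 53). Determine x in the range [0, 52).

7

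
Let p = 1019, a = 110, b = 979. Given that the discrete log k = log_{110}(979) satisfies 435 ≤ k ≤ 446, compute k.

Compute 110^435 mod 1019 = 88, then multiply by 110 repeatedly:
  110^435=88  110^436=509  110^437=964  110^438=64  110^439=926
  110^440=979
Found 979 at exponent 440.

440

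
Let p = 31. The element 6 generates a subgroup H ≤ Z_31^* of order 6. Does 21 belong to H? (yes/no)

⟨6⟩ has order 6; its elements mod 31 are {1, 5, 6, 25, 26, 30}.
21 is not in this set.

no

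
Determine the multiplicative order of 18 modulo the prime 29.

The order of 18 must divide p − 1 = 28 = 2^2 · 7.
Divisors: 1, 2, 4, 7, 14, 28.
Check each in increasing order: 18^1 ≡ 18;  18^2 ≡ 5;  18^4 ≡ 25;  18^7 ≡ 17;  18^14 ≡ 28;  18^28 ≡ 1.
Smallest exponent giving 1 is 28.

28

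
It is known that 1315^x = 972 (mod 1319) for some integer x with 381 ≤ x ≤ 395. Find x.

Compute 1315^381 mod 1319 = 316, then multiply by 1315 repeatedly:
  1315^381=316  1315^382=55  1315^383=1099  1315^384=880  1315^385=437
  1315^386=890  1315^387=397  1315^388=1050  1315^389=1076  1315^390=972
Found 972 at exponent 390.

390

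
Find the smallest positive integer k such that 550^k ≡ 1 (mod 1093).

1092

The order of 550 must divide p − 1 = 1092 = 2^2 · 3 · 7 · 13.
Divisors: 1, 2, 3, 4, 6, 7, 12, 13, 14, 21, 26, 28, 39, 42, 52, 78, 84, 91, 156, 182, 273, 364, 546, 1092.
Check each in increasing order: 550^1 ≡ 550;  550^2 ≡ 832;  550^3 ≡ 726;  550^4 ≡ 355;  550^6 ≡ 250;  550^7 ≡ 875;  550^12 ≡ 199;  550^13 ≡ 150;  550^14 ≡ 525;  550^21 ≡ 315;  550^26 ≡ 640;  550^28 ≡ 189;  550^39 ≡ 909;  550^42 ≡ 855;  550^52 ≡ 818;  550^78 ≡ 1066;  550^84 ≡ 901;  550^91 ≡ 322;  550^156 ≡ 729;  550^182 ≡ 942;  550^273 ≡ 563;  550^364 ≡ 941;  550^546 ≡ 1092;  550^1092 ≡ 1.
Smallest exponent giving 1 is 1092.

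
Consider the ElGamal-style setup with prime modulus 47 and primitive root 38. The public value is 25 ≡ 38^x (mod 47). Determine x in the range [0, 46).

38

Baby-step giant-step with m = ceil(sqrt(46)) = 7.
Baby table (38^j mod 47 for j=0..6):
  0:1  1:38  2:34  3:23  4:28  5:30  6:12
Giant step factor: 38^(-7) ≡ 10 (mod 47).
Scan 25·10^i mod 47 for i = 0, 1, …:
  i=0: 25   i=1: 15   i=2: 9   i=3: 43
  i=4: 7   i=5: 23
Match at i=5, j=3: x = 5·7 + 3 = 38.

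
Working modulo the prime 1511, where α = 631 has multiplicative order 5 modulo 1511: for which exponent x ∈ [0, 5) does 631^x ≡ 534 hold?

4

Successive powers of 631 modulo 1511:
  631^0=1  631^1=631  631^2=768  631^3=1088  631^4=534
So 631^4 ≡ 534 (mod 1511), giving x = 4.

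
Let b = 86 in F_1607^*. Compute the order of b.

1606

The order of 86 must divide p − 1 = 1606 = 2 · 11 · 73.
Divisors: 1, 2, 11, 22, 73, 146, 803, 1606.
Check each in increasing order: 86^1 ≡ 86;  86^2 ≡ 968;  86^11 ≡ 1470;  86^22 ≡ 1092;  86^73 ≡ 251;  86^146 ≡ 328;  86^803 ≡ 1606;  86^1606 ≡ 1.
Smallest exponent giving 1 is 1606.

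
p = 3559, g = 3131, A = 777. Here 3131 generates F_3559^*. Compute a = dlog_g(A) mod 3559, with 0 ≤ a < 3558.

1769

Baby-step giant-step with m = ceil(sqrt(3558)) = 60.
Baby table (3131^j mod 3559 for j=0..59):
  0:1  1:3131  2:1675  3:2018  4:1133  5:2659  6:828  7:1516
  8:2449  9:1733  10:2107  11:2190  12:2256  13:2480  14:2701  15:647
  16:686  17:1789  18:3052  19:3456  20:1376  21:1866  22:2127  23:748
  24:166  25:132  26:448  27:442  28:3010  29:78  30:2206  31:2526
  32:808  33:2958  34:980  35:522  36:801  37:2395  38:3491  39:632
  40:3547  41:1577  42:1254  43:697  44:640  45:123  46:741  47:3162
  48:2643  49:558  50:3188  51:2192  52:1400  53:2271  54:3178  55:2913
  56:2445  57:3445  58:2525  59:1236
Giant step factor: 3131^(-60) ≡ 405 (mod 3559).
Scan 777·405^i mod 3559 for i = 0, 1, …:
  i=0: 777   i=1: 1493   i=2: 3194   i=3: 1653
  i=4: 373   i=5: 1587   i=6: 2115   i=7: 2415
  i=8: 2909   i=9: 116     …   i=28: 422
  i=29: 78
Match at i=29, j=29: a = 29·60 + 29 = 1769.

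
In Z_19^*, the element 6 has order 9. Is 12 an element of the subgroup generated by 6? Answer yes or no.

⟨6⟩ has order 9; its elements mod 19 are {1, 4, 5, 6, 7, 9, 11, 16, 17}.
12 is not in this set.

no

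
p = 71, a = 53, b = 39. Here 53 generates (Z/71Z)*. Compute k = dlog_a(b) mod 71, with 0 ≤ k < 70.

15

Baby-step giant-step with m = ceil(sqrt(70)) = 9.
Baby table (53^j mod 71 for j=0..8):
  0:1  1:53  2:40  3:61  4:38  5:26  6:29  7:46
  8:24
Giant step factor: 53^(-9) ≡ 59 (mod 71).
Scan 39·59^i mod 71 for i = 0, 1, …:
  i=0: 39   i=1: 29
Match at i=1, j=6: k = 1·9 + 6 = 15.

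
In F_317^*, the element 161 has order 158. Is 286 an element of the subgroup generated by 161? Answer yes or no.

yes

286 ∈ ⟨161⟩ iff 286^158 ≡ 1 (mod 317), since |⟨161⟩| = 158.
286^158 mod 317 = 1.
Since 1 = 1, 286 lies in the subgroup.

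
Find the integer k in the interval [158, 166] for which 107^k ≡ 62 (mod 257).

158

Compute 107^158 mod 257 = 62, then multiply by 107 repeatedly:
  107^158=62
Found 62 at exponent 158.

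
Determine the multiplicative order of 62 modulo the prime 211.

The order of 62 must divide p − 1 = 210 = 2 · 3 · 5 · 7.
Divisors: 1, 2, 3, 5, 6, 7, 10, 14, 15, 21, 30, 35, 42, 70, 105, 210.
Check each in increasing order: 62^1 ≡ 62;  62^2 ≡ 46;  62^3 ≡ 109;  62^5 ≡ 161;  62^6 ≡ 65;  62^7 ≡ 21;  62^10 ≡ 179;  62^14 ≡ 19;  62^15 ≡ 123;  62^21 ≡ 188;  62^30 ≡ 148;  62^35 ≡ 196;  62^42 ≡ 107;  62^70 ≡ 14;  62^105 ≡ 1.
Smallest exponent giving 1 is 105.

105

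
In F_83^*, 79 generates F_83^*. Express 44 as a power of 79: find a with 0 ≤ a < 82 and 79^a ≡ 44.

Baby-step giant-step with m = ceil(sqrt(82)) = 10.
Baby table (79^j mod 83 for j=0..9):
  0:1  1:79  2:16  3:19  4:7  5:55  6:29  7:50
  8:49  9:53
Giant step factor: 79^(-10) ≡ 9 (mod 83).
Scan 44·9^i mod 83 for i = 0, 1, …:
  i=0: 44   i=1: 64   i=2: 78   i=3: 38
  i=4: 10   i=5: 7
Match at i=5, j=4: a = 5·10 + 4 = 54.

54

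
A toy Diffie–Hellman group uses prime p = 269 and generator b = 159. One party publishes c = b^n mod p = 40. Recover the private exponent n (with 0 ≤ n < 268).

Baby-step giant-step with m = ceil(sqrt(268)) = 17.
Baby table (159^j mod 269 for j=0..16):
  0:1  1:159  2:264  3:12  4:25  5:209  6:144  7:31
  8:87  9:114  10:103  11:237  12:23  13:160  14:154  15:7
  16:37
Giant step factor: 159^(-17) ≡ 146 (mod 269).
Scan 40·146^i mod 269 for i = 0, 1, …:
  i=0: 40   i=1: 191   i=2: 179   i=3: 41
  i=4: 68   i=5: 244   i=6: 116   i=7: 258
  i=8: 8   i=9: 92   i=10: 251   i=11: 62
  i=12: 175   i=13: 264
Match at i=13, j=2: n = 13·17 + 2 = 223.

223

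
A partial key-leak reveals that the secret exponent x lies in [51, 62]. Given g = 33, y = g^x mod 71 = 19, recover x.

Compute 33^51 mod 71 = 22, then multiply by 33 repeatedly:
  33^51=22  33^52=16  33^53=31  33^54=29  33^55=34
  33^56=57  33^57=35  33^58=19
Found 19 at exponent 58.

58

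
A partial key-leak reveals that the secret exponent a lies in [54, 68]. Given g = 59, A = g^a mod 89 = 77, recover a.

Compute 59^54 mod 89 = 36, then multiply by 59 repeatedly:
  59^54=36  59^55=77
Found 77 at exponent 55.

55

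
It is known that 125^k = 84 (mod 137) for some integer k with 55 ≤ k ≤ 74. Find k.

71

Compute 125^55 mod 137 = 46, then multiply by 125 repeatedly:
  125^55=46  125^56=133  125^57=48  125^58=109  125^59=62
  125^60=78  125^61=23  125^62=135  125^63=24  125^64=123
  125^65=31  125^66=39  125^67=80  125^68=136  125^69=12
  125^70=130  125^71=84
Found 84 at exponent 71.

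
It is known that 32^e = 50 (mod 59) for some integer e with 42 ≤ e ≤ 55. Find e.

49

Compute 32^42 mod 59 = 49, then multiply by 32 repeatedly:
  32^42=49  32^43=34  32^44=26  32^45=6  32^46=15
  32^47=8  32^48=20  32^49=50
Found 50 at exponent 49.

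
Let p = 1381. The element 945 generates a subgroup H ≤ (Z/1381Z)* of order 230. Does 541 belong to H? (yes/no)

no

541 ∈ ⟨945⟩ iff 541^230 ≡ 1 (mod 1381), since |⟨945⟩| = 230.
541^230 mod 1381 = 355.
Since 355 ≠ 1, 541 does not lie in the subgroup.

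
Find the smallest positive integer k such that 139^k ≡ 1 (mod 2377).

The order of 139 must divide p − 1 = 2376 = 2^3 · 3^3 · 11.
Divisors: 1, 2, 3, 4, 6, 8, 9, 11, 12, 18, 22, 24, 27, 33, 36, 44, 54, 66, 72, 88, 99, 108, 132, 198, 216, 264, 297, 396, 594, 792, 1188, 2376.
Check each in increasing order: 139^1 ≡ 139;  139^2 ≡ 305;  139^3 ≡ 1986;  139^4 ≡ 322;  139^6 ≡ 753;  139^8 ≡ 1473;  139^9 ≡ 325;  139^11 ≡ 1668;  139^12 ≡ 1283;  139^18 ≡ 1037;  139^22 ≡ 1134;  139^24 ≡ 1205;  139^27 ≡ 1868;  139^33 ≡ 1797;  139^36 ≡ 965;  139^44 ≡ 2376;  139^54 ≡ 2365;  139^66 ≡ 1243;  139^72 ≡ 1818;  139^88 ≡ 1.
Smallest exponent giving 1 is 88.

88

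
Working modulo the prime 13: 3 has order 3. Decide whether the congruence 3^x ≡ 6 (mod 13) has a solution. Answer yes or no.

6 ∈ ⟨3⟩ iff 6^3 ≡ 1 (mod 13), since |⟨3⟩| = 3.
6^3 mod 13 = 8.
Since 8 ≠ 1, 6 does not lie in the subgroup.

no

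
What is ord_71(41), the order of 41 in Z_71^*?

The order of 41 must divide p − 1 = 70 = 2 · 5 · 7.
Divisors: 1, 2, 5, 7, 10, 14, 35, 70.
Check each in increasing order: 41^1 ≡ 41;  41^2 ≡ 48;  41^5 ≡ 34;  41^7 ≡ 70;  41^10 ≡ 20;  41^14 ≡ 1.
Smallest exponent giving 1 is 14.

14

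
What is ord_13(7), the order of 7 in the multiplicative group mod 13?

The order of 7 must divide p − 1 = 12 = 2^2 · 3.
Divisors: 1, 2, 3, 4, 6, 12.
Check each in increasing order: 7^1 ≡ 7;  7^2 ≡ 10;  7^3 ≡ 5;  7^4 ≡ 9;  7^6 ≡ 12;  7^12 ≡ 1.
Smallest exponent giving 1 is 12.

12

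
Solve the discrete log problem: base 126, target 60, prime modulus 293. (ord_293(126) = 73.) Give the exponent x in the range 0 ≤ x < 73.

41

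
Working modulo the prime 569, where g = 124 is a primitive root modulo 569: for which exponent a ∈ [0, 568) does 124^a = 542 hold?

329

Baby-step giant-step with m = ceil(sqrt(568)) = 24.
Baby table (124^j mod 569 for j=0..23):
  0:1  1:124  2:13  3:474  4:169  5:472  6:490  7:446
  8:111  9:108  10:305  11:266  12:551  13:44  14:335  15:3
  16:372  17:39  18:284  19:507  20:278  21:332  22:200  23:333
Giant step factor: 124^(-24) ≡ 497 (mod 569).
Scan 542·497^i mod 569 for i = 0, 1, …:
  i=0: 542   i=1: 237   i=2: 6   i=3: 137
  i=4: 378   i=5: 96   i=6: 485   i=7: 358
  i=8: 398   i=9: 363   i=10: 38   i=11: 109
  i=12: 118   i=13: 39
Match at i=13, j=17: a = 13·24 + 17 = 329.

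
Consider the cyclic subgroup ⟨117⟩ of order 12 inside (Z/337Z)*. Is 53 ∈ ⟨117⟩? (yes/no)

⟨117⟩ has order 12; its elements mod 337 are {1, 72, 117, 128, 129, 148, 189, 208, 209, 220, 265, 336}.
53 is not in this set.

no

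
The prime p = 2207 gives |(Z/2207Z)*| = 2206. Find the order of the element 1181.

The order of 1181 must divide p − 1 = 2206 = 2 · 1103.
Divisors: 1, 2, 1103, 2206.
Check each in increasing order: 1181^1 ≡ 1181;  1181^2 ≡ 2144;  1181^1103 ≡ 2206;  1181^2206 ≡ 1.
Smallest exponent giving 1 is 2206.

2206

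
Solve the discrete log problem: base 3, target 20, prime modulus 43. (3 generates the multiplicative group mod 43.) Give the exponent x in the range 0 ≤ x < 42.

37

Baby-step giant-step with m = ceil(sqrt(42)) = 7.
Baby table (3^j mod 43 for j=0..6):
  0:1  1:3  2:9  3:27  4:38  5:28  6:41
Giant step factor: 3^(-7) ≡ 7 (mod 43).
Scan 20·7^i mod 43 for i = 0, 1, …:
  i=0: 20   i=1: 11   i=2: 34   i=3: 23
  i=4: 32   i=5: 9
Match at i=5, j=2: x = 5·7 + 2 = 37.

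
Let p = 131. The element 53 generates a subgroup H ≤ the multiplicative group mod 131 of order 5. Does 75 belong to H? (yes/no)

no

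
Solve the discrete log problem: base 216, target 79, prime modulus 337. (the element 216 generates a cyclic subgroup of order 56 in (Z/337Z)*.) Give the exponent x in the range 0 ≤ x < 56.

32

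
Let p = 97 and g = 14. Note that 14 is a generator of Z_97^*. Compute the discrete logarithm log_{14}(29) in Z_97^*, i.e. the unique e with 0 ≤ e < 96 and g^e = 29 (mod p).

77

Baby-step giant-step with m = ceil(sqrt(96)) = 10.
Baby table (14^j mod 97 for j=0..9):
  0:1  1:14  2:2  3:28  4:4  5:56  6:8  7:15
  8:16  9:30
Giant step factor: 14^(-10) ≡ 94 (mod 97).
Scan 29·94^i mod 97 for i = 0, 1, …:
  i=0: 29   i=1: 10   i=2: 67   i=3: 90
  i=4: 21   i=5: 34   i=6: 92   i=7: 15
Match at i=7, j=7: e = 7·10 + 7 = 77.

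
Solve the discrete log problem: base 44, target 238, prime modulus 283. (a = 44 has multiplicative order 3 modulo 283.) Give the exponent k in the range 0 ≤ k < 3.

2

Successive powers of 44 modulo 283:
  44^0=1  44^1=44  44^2=238
So 44^2 ≡ 238 (mod 283), giving k = 2.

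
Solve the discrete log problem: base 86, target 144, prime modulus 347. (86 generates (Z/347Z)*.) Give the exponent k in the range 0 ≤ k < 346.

122

Baby-step giant-step with m = ceil(sqrt(346)) = 19.
Baby table (86^j mod 347 for j=0..18):
  0:1  1:86  2:109  3:5  4:83  5:198  6:25  7:68
  8:296  9:125  10:340  11:92  12:278  13:312  14:113  15:2
  16:172  17:218  18:10
Giant step factor: 86^(-19) ≡ 23 (mod 347).
Scan 144·23^i mod 347 for i = 0, 1, …:
  i=0: 144   i=1: 189   i=2: 183   i=3: 45
  i=4: 341   i=5: 209   i=6: 296
Match at i=6, j=8: k = 6·19 + 8 = 122.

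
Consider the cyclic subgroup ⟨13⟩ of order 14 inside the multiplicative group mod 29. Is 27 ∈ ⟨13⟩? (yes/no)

no

27 ∈ ⟨13⟩ iff 27^14 ≡ 1 (mod 29), since |⟨13⟩| = 14.
27^14 mod 29 = 28.
Since 28 ≠ 1, 27 does not lie in the subgroup.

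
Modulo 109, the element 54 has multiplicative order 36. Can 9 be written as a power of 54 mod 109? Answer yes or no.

no

9 ∈ ⟨54⟩ iff 9^36 ≡ 1 (mod 109), since |⟨54⟩| = 36.
9^36 mod 109 = 45.
Since 45 ≠ 1, 9 does not lie in the subgroup.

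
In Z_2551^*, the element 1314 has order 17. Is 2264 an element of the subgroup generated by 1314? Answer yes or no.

2264 ∈ ⟨1314⟩ iff 2264^17 ≡ 1 (mod 2551), since |⟨1314⟩| = 17.
2264^17 mod 2551 = 1145.
Since 1145 ≠ 1, 2264 does not lie in the subgroup.

no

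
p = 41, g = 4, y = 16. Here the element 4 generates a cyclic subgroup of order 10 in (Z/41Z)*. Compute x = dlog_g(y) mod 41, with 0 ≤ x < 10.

2

Successive powers of 4 modulo 41:
  4^0=1  4^1=4  4^2=16
So 4^2 ≡ 16 (mod 41), giving x = 2.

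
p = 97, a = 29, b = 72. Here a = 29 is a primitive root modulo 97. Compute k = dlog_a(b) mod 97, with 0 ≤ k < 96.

Baby-step giant-step with m = ceil(sqrt(96)) = 10.
Baby table (29^j mod 97 for j=0..9):
  0:1  1:29  2:65  3:42  4:54  5:14  6:18  7:37
  8:6  9:77
Giant step factor: 29^(-10) ≡ 49 (mod 97).
Scan 72·49^i mod 97 for i = 0, 1, …:
  i=0: 72   i=1: 36   i=2: 18
Match at i=2, j=6: k = 2·10 + 6 = 26.

26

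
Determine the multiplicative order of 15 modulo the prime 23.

22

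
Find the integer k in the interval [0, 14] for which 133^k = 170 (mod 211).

Compute 133^0 mod 211 = 1, then multiply by 133 repeatedly:
  133^0=1  133^1=133  133^2=176  133^3=198  133^4=170
Found 170 at exponent 4.

4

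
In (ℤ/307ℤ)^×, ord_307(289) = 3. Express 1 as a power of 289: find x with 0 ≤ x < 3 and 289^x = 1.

0

Successive powers of 289 modulo 307:
  289^0=1
So 289^0 ≡ 1 (mod 307), giving x = 0.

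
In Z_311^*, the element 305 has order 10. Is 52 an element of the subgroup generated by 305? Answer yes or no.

yes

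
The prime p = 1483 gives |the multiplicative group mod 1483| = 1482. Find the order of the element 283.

741

The order of 283 must divide p − 1 = 1482 = 2 · 3 · 13 · 19.
Divisors: 1, 2, 3, 6, 13, 19, 26, 38, 39, 57, 78, 114, 247, 494, 741, 1482.
Check each in increasing order: 283^1 ≡ 283;  283^2 ≡ 7;  283^3 ≡ 498;  283^6 ≡ 343;  283^13 ≡ 1317;  283^19 ≡ 899;  283^26 ≡ 862;  283^38 ≡ 1449;  283^39 ≡ 759;  283^57 ≡ 577;  283^78 ≡ 677;  283^114 ≡ 737;  283^247 ≡ 38;  283^494 ≡ 1444;  283^741 ≡ 1.
Smallest exponent giving 1 is 741.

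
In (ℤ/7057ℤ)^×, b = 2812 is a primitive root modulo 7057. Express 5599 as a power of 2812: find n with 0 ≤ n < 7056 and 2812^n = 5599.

Baby-step giant-step with m = ceil(sqrt(7056)) = 84.
Baby table (2812^j mod 7057 for j=0..83):
  0:1  1:2812  2:3504  3:1676  4:5893  5:1280  6:290  7:3925
  8:7009  9:6164  10:1176  11:4236  12:6473  13:2073  14:194  15:2139
  16:2304  17:522  18:8  19:1325  20:6861  21:6351  22:4802  23:3183
  24:2320  25:3172  26:6673  27:6970  28:2351  29:5660  30:2385  31:2470
  32:1552  33:2998  34:4318  35:4176  36:64  37:3543  38:5489  39:1409
  40:3131  41:4293  42:4446  43:4205  44:3985  45:6361  46:4694  47:2938
  48:4966  49:5646  50:5359  51:2813  52:6316  53:5180  54:512  55:116
  56:1570  57:4215  58:3877  59:6116  60:283  61:5412  62:3652  63:1489
  64:2267  65:2333  66:4443  67:2826  68:530  69:1333  70:1129  71:6155
  72:4096  73:928  74:5503  75:5492  76:2788  77:6586  78:2264  79:954
  80:988  81:4855  82:4022  83:4550
Giant step factor: 2812^(-84) ≡ 4741 (mod 7057).
Scan 5599·4741^i mod 7057 for i = 0, 1, …:
  i=0: 5599   i=1: 3482   i=2: 1839   i=3: 3304
  i=4: 4781   i=5: 6694   i=6: 925   i=7: 3028
  i=8: 1810   i=9: 6955     …   i=67: 645
  i=68: 2264
Match at i=68, j=78: n = 68·84 + 78 = 5790.

5790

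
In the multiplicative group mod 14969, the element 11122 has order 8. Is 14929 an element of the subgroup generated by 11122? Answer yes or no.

no

14929 ∈ ⟨11122⟩ iff 14929^8 ≡ 1 (mod 14969), since |⟨11122⟩| = 8.
14929^8 mod 14969 = 787.
Since 787 ≠ 1, 14929 does not lie in the subgroup.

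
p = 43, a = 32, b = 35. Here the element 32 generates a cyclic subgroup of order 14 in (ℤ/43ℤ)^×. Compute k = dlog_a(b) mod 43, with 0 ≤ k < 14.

Successive powers of 32 modulo 43:
  32^0=1  32^1=32  32^2=35
So 32^2 ≡ 35 (mod 43), giving k = 2.

2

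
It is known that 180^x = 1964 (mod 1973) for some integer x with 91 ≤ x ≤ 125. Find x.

Compute 180^91 mod 1973 = 307, then multiply by 180 repeatedly:
  180^91=307  180^92=16  180^93=907  180^94=1474  180^95=938
  180^96=1135  180^97=1081  180^98=1226  180^99=1677  180^100=1964
Found 1964 at exponent 100.

100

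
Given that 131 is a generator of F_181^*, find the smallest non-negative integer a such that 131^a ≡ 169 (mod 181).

Successive powers of 131 modulo 181:
  131^0=1  131^1=131  131^2=147  131^3=71  131^4=70  131^5=120
  131^6=154  131^7=83  131^8=13  131^9=74  131^10=101  131^11=18
  131^12=5  131^13=112  131^14=11  131^15=174  131^16=169
So 131^16 ≡ 169 (mod 181), giving a = 16.

16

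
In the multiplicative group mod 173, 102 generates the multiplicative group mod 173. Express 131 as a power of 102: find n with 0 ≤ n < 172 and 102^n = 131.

77

Baby-step giant-step with m = ceil(sqrt(172)) = 14.
Baby table (102^j mod 173 for j=0..13):
  0:1  1:102  2:24  3:26  4:57  5:105  6:157  7:98
  8:135  9:103  10:126  11:50  12:83  13:162
Giant step factor: 102^(-14) ≡ 35 (mod 173).
Scan 131·35^i mod 173 for i = 0, 1, …:
  i=0: 131   i=1: 87   i=2: 104   i=3: 7
  i=4: 72   i=5: 98
Match at i=5, j=7: n = 5·14 + 7 = 77.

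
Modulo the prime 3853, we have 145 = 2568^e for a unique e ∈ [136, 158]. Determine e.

Compute 2568^136 mod 3853 = 705, then multiply by 2568 repeatedly:
  2568^136=705  2568^137=3383  2568^138=2882  2568^139=3216  2568^140=1709
  2568^141=145
Found 145 at exponent 141.

141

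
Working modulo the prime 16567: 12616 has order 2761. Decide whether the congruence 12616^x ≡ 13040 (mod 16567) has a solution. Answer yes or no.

no

13040 ∈ ⟨12616⟩ iff 13040^2761 ≡ 1 (mod 16567), since |⟨12616⟩| = 2761.
13040^2761 mod 16567 = 11550.
Since 11550 ≠ 1, 13040 does not lie in the subgroup.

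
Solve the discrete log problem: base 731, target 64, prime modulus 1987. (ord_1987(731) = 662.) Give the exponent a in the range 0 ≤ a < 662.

540

Baby-step giant-step with m = ceil(sqrt(662)) = 26.
Baby table (731^j mod 1987 for j=0..25):
  0:1  1:731  2:1845  3:1509  4:294  5:318  6:1966  7:545
  8:995  9:103  10:1774  11:1270  12:441  13:477  14:962  15:1811
  16:499  17:1148  18:674  19:1905  20:1655  21:1709  22:1443  23:1723
  24:1742  25:1722
Giant step factor: 731^(-26) ≡ 511 (mod 1987).
Scan 64·511^i mod 1987 for i = 0, 1, …:
  i=0: 64   i=1: 912   i=2: 1074   i=3: 402
  i=4: 761   i=5: 1406   i=6: 1159   i=7: 123
  i=8: 1256   i=9: 15     …   i=19: 151
  i=20: 1655
Match at i=20, j=20: a = 20·26 + 20 = 540.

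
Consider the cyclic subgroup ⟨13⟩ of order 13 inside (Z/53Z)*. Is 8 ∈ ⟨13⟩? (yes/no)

no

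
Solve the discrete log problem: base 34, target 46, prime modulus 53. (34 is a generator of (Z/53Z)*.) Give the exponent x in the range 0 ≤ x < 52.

32

Baby-step giant-step with m = ceil(sqrt(52)) = 8.
Baby table (34^j mod 53 for j=0..7):
  0:1  1:34  2:43  3:31  4:47  5:8  6:7  7:26
Giant step factor: 34^(-8) ≡ 28 (mod 53).
Scan 46·28^i mod 53 for i = 0, 1, …:
  i=0: 46   i=1: 16   i=2: 24   i=3: 36
  i=4: 1
Match at i=4, j=0: x = 4·8 + 0 = 32.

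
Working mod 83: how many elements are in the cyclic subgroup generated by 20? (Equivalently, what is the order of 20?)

82

The order of 20 must divide p − 1 = 82 = 2 · 41.
Divisors: 1, 2, 41, 82.
Check each in increasing order: 20^1 ≡ 20;  20^2 ≡ 68;  20^41 ≡ 82;  20^82 ≡ 1.
Smallest exponent giving 1 is 82.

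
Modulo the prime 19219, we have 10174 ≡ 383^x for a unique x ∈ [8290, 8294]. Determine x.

Compute 383^8290 mod 19219 = 10174, then multiply by 383 repeatedly:
  383^8290=10174
Found 10174 at exponent 8290.

8290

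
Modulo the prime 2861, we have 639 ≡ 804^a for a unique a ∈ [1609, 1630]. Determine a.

1625

Compute 804^1609 mod 2861 = 1783, then multiply by 804 repeatedly:
  804^1609=1783  804^1610=171  804^1611=156  804^1612=2401  804^1613=2090
  804^1614=953  804^1615=2325  804^1616=1067  804^1617=2429  804^1618=1714
  804^1619=1915  804^1620=442  804^1621=604  804^1622=2107  804^1623=316
  804^1624=2296  804^1625=639
Found 639 at exponent 1625.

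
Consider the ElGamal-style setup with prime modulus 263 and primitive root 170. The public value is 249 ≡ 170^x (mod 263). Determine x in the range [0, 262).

174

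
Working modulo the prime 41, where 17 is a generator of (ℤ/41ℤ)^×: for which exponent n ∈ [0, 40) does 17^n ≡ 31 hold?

36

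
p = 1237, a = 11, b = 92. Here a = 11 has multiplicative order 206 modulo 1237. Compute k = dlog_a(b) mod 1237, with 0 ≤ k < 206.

101

Baby-step giant-step with m = ceil(sqrt(206)) = 15.
Baby table (11^j mod 1237 for j=0..14):
  0:1  1:11  2:121  3:94  4:1034  5:241  6:177  7:710
  8:388  9:557  10:1179  11:599  12:404  13:733  14:641
Giant step factor: 11^(-15) ≡ 10 (mod 1237).
Scan 92·10^i mod 1237 for i = 0, 1, …:
  i=0: 92   i=1: 920   i=2: 541   i=3: 462
  i=4: 909   i=5: 431   i=6: 599
Match at i=6, j=11: k = 6·15 + 11 = 101.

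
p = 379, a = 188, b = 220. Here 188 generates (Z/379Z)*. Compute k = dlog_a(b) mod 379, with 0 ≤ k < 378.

Baby-step giant-step with m = ceil(sqrt(378)) = 20.
Baby table (188^j mod 379 for j=0..19):
  0:1  1:188  2:97  3:44  4:313  5:99  6:41  7:128
  8:187  9:288  10:326  11:269  12:165  13:321  14:87  15:59
  16:101  17:38  18:322  19:275
Giant step factor: 188^(-20) ≡ 362 (mod 379).
Scan 220·362^i mod 379 for i = 0, 1, …:
  i=0: 220   i=1: 50   i=2: 287   i=3: 48
  i=4: 321
Match at i=4, j=13: k = 4·20 + 13 = 93.

93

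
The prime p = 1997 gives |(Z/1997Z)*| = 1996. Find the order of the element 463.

1996

The order of 463 must divide p − 1 = 1996 = 2^2 · 499.
Divisors: 1, 2, 4, 499, 998, 1996.
Check each in increasing order: 463^1 ≡ 463;  463^2 ≡ 690;  463^4 ≡ 814;  463^499 ≡ 412;  463^998 ≡ 1996;  463^1996 ≡ 1.
Smallest exponent giving 1 is 1996.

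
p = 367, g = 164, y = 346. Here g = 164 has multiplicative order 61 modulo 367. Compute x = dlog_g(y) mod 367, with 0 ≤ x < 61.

Successive powers of 164 modulo 367:
  164^0=1  164^1=164  164^2=105  164^3=338  164^4=15  164^5=258
  164^6=107  164^7=299  164^8=225  164^9=200  164^10=137  164^11=81
  164^12=72  164^13=64  164^14=220  164^15=114  164^16=346
So 164^16 ≡ 346 (mod 367), giving x = 16.

16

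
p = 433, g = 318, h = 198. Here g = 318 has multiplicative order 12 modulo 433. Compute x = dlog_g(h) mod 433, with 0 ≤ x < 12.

8

Successive powers of 318 modulo 433:
  318^0=1  318^1=318  318^2=235  318^3=254  318^4=234  318^5=369
  318^6=432  318^7=115  318^8=198
So 318^8 ≡ 198 (mod 433), giving x = 8.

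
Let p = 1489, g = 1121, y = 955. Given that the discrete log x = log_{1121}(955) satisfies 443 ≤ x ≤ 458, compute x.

Compute 1121^443 mod 1489 = 339, then multiply by 1121 repeatedly:
  1121^443=339  1121^444=324  1121^445=1377  1121^446=1013  1121^447=955
Found 955 at exponent 447.

447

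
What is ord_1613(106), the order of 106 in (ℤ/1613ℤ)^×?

The order of 106 must divide p − 1 = 1612 = 2^2 · 13 · 31.
Divisors: 1, 2, 4, 13, 26, 31, 52, 62, 124, 403, 806, 1612.
Check each in increasing order: 106^1 ≡ 106;  106^2 ≡ 1558;  106^4 ≡ 1412;  106^13 ≡ 196;  106^26 ≡ 1317;  106^31 ≡ 1359;  106^52 ≡ 514;  106^62 ≡ 1609;  106^124 ≡ 16;  106^403 ≡ 1.
Smallest exponent giving 1 is 403.

403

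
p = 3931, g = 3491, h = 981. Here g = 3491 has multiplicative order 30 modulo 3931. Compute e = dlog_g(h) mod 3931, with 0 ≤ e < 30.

2

Successive powers of 3491 modulo 3931:
  3491^0=1  3491^1=3491  3491^2=981
So 3491^2 ≡ 981 (mod 3931), giving e = 2.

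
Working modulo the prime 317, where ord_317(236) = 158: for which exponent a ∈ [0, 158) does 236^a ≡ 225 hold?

Baby-step giant-step with m = ceil(sqrt(158)) = 13.
Baby table (236^j mod 317 for j=0..12):
  0:1  1:236  2:221  3:168  4:23  5:39  6:11  7:60
  8:212  9:263  10:253  11:112  12:121
Giant step factor: 236^(-13) ≡ 61 (mod 317).
Scan 225·61^i mod 317 for i = 0, 1, …:
  i=0: 225   i=1: 94   i=2: 28   i=3: 123
  i=4: 212
Match at i=4, j=8: a = 4·13 + 8 = 60.

60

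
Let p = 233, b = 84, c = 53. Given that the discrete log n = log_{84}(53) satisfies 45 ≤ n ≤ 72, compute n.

53

Compute 84^45 mod 233 = 194, then multiply by 84 repeatedly:
  84^45=194  84^46=219  84^47=222  84^48=8  84^49=206
  84^50=62  84^51=82  84^52=131  84^53=53
Found 53 at exponent 53.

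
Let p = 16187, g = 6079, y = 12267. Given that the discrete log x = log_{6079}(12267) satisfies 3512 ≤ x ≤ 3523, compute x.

Compute 6079^3512 mod 16187 = 4537, then multiply by 6079 repeatedly:
  6079^3512=4537  6079^3513=13962  6079^3514=6557  6079^3515=7609  6079^3516=8852
  6079^3517=5720  6079^3518=2204  6079^3519=11467  6079^3520=6671  6079^3521=4574
  6079^3522=12267
Found 12267 at exponent 3522.

3522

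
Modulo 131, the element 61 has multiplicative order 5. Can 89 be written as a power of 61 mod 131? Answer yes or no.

yes

⟨61⟩ has order 5; its elements mod 131 are {1, 53, 58, 61, 89}.
89 is in this set.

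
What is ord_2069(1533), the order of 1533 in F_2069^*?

2068

The order of 1533 must divide p − 1 = 2068 = 2^2 · 11 · 47.
Divisors: 1, 2, 4, 11, 22, 44, 47, 94, 188, 517, 1034, 2068.
Check each in increasing order: 1533^1 ≡ 1533;  1533^2 ≡ 1774;  1533^4 ≡ 127;  1533^11 ≡ 1872;  1533^22 ≡ 1567;  1533^44 ≡ 1655;  1533^47 ≡ 1480;  1533^94 ≡ 1398;  1533^188 ≡ 1268;  1533^517 ≡ 164;  1533^1034 ≡ 2068;  1533^2068 ≡ 1.
Smallest exponent giving 1 is 2068.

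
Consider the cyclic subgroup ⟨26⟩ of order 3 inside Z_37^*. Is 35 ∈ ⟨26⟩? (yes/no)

no

⟨26⟩ has order 3; its elements mod 37 are {1, 10, 26}.
35 is not in this set.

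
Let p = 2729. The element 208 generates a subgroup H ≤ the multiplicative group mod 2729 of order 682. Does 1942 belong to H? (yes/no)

1942 ∈ ⟨208⟩ iff 1942^682 ≡ 1 (mod 2729), since |⟨208⟩| = 682.
1942^682 mod 2729 = 1.
Since 1 = 1, 1942 lies in the subgroup.

yes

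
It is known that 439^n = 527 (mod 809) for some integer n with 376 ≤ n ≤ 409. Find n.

Compute 439^376 mod 809 = 475, then multiply by 439 repeatedly:
  439^376=475  439^377=612  439^378=80  439^379=333  439^380=567
  439^381=550  439^382=368  439^383=561  439^384=343  439^385=103
  439^386=722  439^387=639  439^388=607  439^389=312  439^390=247
  439^391=27  439^392=527
Found 527 at exponent 392.

392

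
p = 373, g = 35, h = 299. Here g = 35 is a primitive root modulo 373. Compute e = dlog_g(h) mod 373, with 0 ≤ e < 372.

135

Baby-step giant-step with m = ceil(sqrt(372)) = 20.
Baby table (35^j mod 373 for j=0..19):
  0:1  1:35  2:106  3:353  4:46  5:118  6:27  7:199
  8:251  9:206  10:123  11:202  12:356  13:151  14:63  15:340
  16:337  17:232  18:287  19:347
Giant step factor: 35^(-20) ≡ 257 (mod 373).
Scan 299·257^i mod 373 for i = 0, 1, …:
  i=0: 299   i=1: 5   i=2: 166   i=3: 140
  i=4: 172   i=5: 190   i=6: 340
Match at i=6, j=15: e = 6·20 + 15 = 135.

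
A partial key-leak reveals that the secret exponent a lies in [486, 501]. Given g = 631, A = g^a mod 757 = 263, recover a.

499

Compute 631^486 mod 757 = 695, then multiply by 631 repeatedly:
  631^486=695  631^487=242  631^488=545  631^489=217  631^490=667
  631^491=742  631^492=376  631^493=315  631^494=431  631^495=198
  631^496=33  631^497=384  631^498=64  631^499=263
Found 263 at exponent 499.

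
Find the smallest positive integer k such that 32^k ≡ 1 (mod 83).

82

The order of 32 must divide p − 1 = 82 = 2 · 41.
Divisors: 1, 2, 41, 82.
Check each in increasing order: 32^1 ≡ 32;  32^2 ≡ 28;  32^41 ≡ 82;  32^82 ≡ 1.
Smallest exponent giving 1 is 82.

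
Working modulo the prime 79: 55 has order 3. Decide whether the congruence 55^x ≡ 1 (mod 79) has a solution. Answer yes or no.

⟨55⟩ has order 3; its elements mod 79 are {1, 23, 55}.
1 is in this set.

yes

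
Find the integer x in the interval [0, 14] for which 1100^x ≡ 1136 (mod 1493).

6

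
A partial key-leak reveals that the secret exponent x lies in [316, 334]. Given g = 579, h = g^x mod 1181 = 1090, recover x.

Compute 579^316 mod 1181 = 536, then multiply by 579 repeatedly:
  579^316=536  579^317=922  579^318=26  579^319=882  579^320=486
  579^321=316  579^322=1090
Found 1090 at exponent 322.

322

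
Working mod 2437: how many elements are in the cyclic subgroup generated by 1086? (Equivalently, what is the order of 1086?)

609

The order of 1086 must divide p − 1 = 2436 = 2^2 · 3 · 7 · 29.
Divisors: 1, 2, 3, 4, 6, 7, 12, 14, 21, 28, 29, 42, 58, 84, 87, 116, 174, 203, 348, 406, 609, 812, 1218, 2436.
Check each in increasing order: 1086^1 ≡ 1086;  1086^2 ≡ 2325;  1086^3 ≡ 218;  1086^4 ≡ 359;  1086^6 ≡ 1221;  1086^7 ≡ 278;  1086^12 ≡ 1834;  1086^14 ≡ 1737;  1086^21 ≡ 360;  1086^28 ≡ 163;  1086^29 ≡ 1554;  1086^42 ≡ 439;  1086^58 ≡ 2286;  1086^84 ≡ 198;  1086^87 ≡ 1735;  1086^116 ≡ 868;  1086^174 ≡ 530;  1086^203 ≡ 2351;  1086^348 ≡ 645;  1086^406 ≡ 85;  1086^609 ≡ 1.
Smallest exponent giving 1 is 609.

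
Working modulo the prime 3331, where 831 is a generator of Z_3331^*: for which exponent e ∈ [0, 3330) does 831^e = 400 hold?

2228

Baby-step giant-step with m = ceil(sqrt(3330)) = 58.
Baby table (831^j mod 3331 for j=0..57):
  0:1  1:831  2:1044  3:1504  4:699  5:1275  6:267  7:2031
  8:2275  9:1848  10:97  11:663  12:1338  13:2655  14:1183  15:428
  16:2582  17:478  18:829  19:2713  20:2747  21:1022  22:3208  23:1048
  24:1497  25:1544  26:629  27:3063  28:469  29:12  30:3310  31:2535
  32:1393  33:1726  34:1976  35:3204  36:1055  37:652  38:2190  39:1164
  40:1294  41:2732  42:1881  43:872  44:1805  45:1005  46:2405  47:3286
  48:2577  49:2985  50:2271  51:1855  52:2583  53:1309  54:1873  55:886
  56:115  57:2297
Giant step factor: 831^(-58) ≡ 1226 (mod 3331).
Scan 400·1226^i mod 3331 for i = 0, 1, …:
  i=0: 400   i=1: 743   i=2: 1555   i=3: 1098
  i=4: 424   i=5: 188   i=6: 649   i=7: 2896
  i=8: 2981   i=9: 599     …   i=37: 2384
  i=38: 1497
Match at i=38, j=24: e = 38·58 + 24 = 2228.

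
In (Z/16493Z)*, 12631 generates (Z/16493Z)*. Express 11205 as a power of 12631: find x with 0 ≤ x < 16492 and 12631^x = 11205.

Baby-step giant-step with m = ceil(sqrt(16492)) = 129.
Baby table (12631^j mod 16493 for j=0..128):
  0:1  1:12631  2:5372  3:1530  4:12127  5:5646  6:15387  7:16178
  8:12541  9:6599  10:12840  11:6371  12:2754  13:2037  14:267  15:7905
  16:15926  17:12678  18:5281  19:6619  20:1572  21:14853  22:368  23:13675
  24:14229  25:2278  26:9626  27:16103  28:5317  29:16024  30:13541  31:3961
  32:8122  33:2522  34:7399  35:7431  36:15791  37:6272  38:5753  39:14478
  40:13727  41:11321  42:1241  43:6721  44:3480  45:2035  46:7991  47:13654
  48:12866  49:4917  50:10482  51:8831  52:2202  53:6264  54:3663  55:4488
  56:1487  57:13263  58:5552  59:15569  60:6000  61:665  62:4678  63:9892
  64:11377  65:15871  66:10679  67:6695  68:4934  69:10800  70:1197  71:11719
  72:14507  73:687  74:2179  75:12625  76:12051  77:2284  78:2947  79:15349
  80:14497  81:6321  82:14431  83:13818  84:6232  85:11796  86:14007  87:2006
  88:4538  89:6303  90:1482  91:16080  92:11678  93:7919  94:11337  95:5421
  96:10208  97:11467  98:14644  99:15862  100:12451  101:7826  102:7657  103:615
  104:16355  105:5180  106:849  107:3269  108:8760  109:12516  110:4191  111:10484
  112:1107  113:12946  114:9324  115:11424  116:15780  117:15768  118:12633  119:14141
  120:12274  121:15187  122:13407  123:10186  124:13966  125:11911  126:15188  127:9545
  128:15558
Giant step factor: 12631^(-129) ≡ 14359 (mod 16493).
Scan 11205·14359^i mod 16493 for i = 0, 1, …:
  i=0: 11205   i=1: 3380   i=2: 11014   i=3: 15142
  i=4: 13252   i=5: 5727   i=6: 16388   i=7: 9661
  i=8: 16169   i=9: 15203     …   i=91: 5642
  i=92: 16355
Match at i=92, j=104: x = 92·129 + 104 = 11972.

11972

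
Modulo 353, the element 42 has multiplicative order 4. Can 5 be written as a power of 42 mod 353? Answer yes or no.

no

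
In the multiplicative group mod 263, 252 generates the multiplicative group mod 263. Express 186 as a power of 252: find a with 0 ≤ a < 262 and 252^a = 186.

Baby-step giant-step with m = ceil(sqrt(262)) = 17.
Baby table (252^j mod 263 for j=0..16):
  0:1  1:252  2:121  3:247  4:176  5:168  6:256  7:77
  8:205  9:112  10:83  11:139  12:49  13:250  14:143  15:5
  16:208
Giant step factor: 252^(-17) ≡ 10 (mod 263).
Scan 186·10^i mod 263 for i = 0, 1, …:
  i=0: 186   i=1: 19   i=2: 190   i=3: 59
  i=4: 64   i=5: 114   i=6: 88   i=7: 91
  i=8: 121
Match at i=8, j=2: a = 8·17 + 2 = 138.

138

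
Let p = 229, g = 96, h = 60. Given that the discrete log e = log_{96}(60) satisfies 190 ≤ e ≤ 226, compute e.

216

Compute 96^190 mod 229 = 95, then multiply by 96 repeatedly:
  96^190=95  96^191=189  96^192=53  96^193=50  96^194=220
  96^195=52  96^196=183  96^197=164  96^198=172  96^199=24
  96^200=14  96^201=199  96^202=97  96^203=152  96^204=165
  96^205=39  96^206=80  96^207=123  96^208=129  96^209=18
  96^210=125  96^211=92  96^212=130  96^213=114  96^214=181
  96^215=201  96^216=60
Found 60 at exponent 216.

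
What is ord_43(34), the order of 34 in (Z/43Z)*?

42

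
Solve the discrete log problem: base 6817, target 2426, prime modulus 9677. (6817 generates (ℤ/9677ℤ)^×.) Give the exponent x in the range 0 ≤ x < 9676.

5537

Baby-step giant-step with m = ceil(sqrt(9676)) = 99.
Baby table (6817^j mod 9677 for j=0..98):
  0:1  1:6817  2:2535  3:7650  4:697  5:42  6:5681  7:23
  8:1959  9:243  10:1764  11:6354  12:966  13:4862  14:529  15:6349
  16:5589  17:1864  18:987  19:2864  20:5379  21:2490  22:872  23:2746
  24:4164  25:3347  26:7810  27:7593  28:8885  29:702  30:5096  31:8679
  32:9242  33:5444  34:453  35:1138  36:6469  37:1084  38:6077  39:9349
  40:9088  41:742  42:6820  43:3632  44:5578  45:4293  46:2133  47:5807
  48:7389  49:2028  50:6120  51:2493  52:1969  53:674  54:7760  55:5438
  56:7936  57:5282  58:8954  59:6579  60:5825  61:4294  62:8950  63:8342
  64:5362  65:2725  66:6162  67:8174  68:1992  69:2633  70:8003  71:7202
  72:4613  73:6248  74:4139  75:7108  76:2497  77:206  78:1137  79:9329
  80:8226  81:8104  82:8652  83:9046  84:4738  85:6797  86:1673  87:5335
  88:2529  89:5456  90:4841  91:2527  92:1499  93:9448  94:6581  95:105
  96:9364  97:4896  98:59
Giant step factor: 6817^(-99) ≡ 7877 (mod 9677).
Scan 2426·7877^i mod 9677 for i = 0, 1, …:
  i=0: 2426   i=1: 7204   i=2: 9657   i=3: 6969
  i=4: 6869   i=5: 3006   i=6: 8320   i=7: 3996
  i=8: 6888   i=9: 7514     …   i=54: 5843
  i=55: 1499
Match at i=55, j=92: x = 55·99 + 92 = 5537.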